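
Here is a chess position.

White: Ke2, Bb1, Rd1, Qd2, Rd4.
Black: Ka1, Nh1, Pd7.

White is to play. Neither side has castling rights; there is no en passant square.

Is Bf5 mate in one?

After Bf5: black king on a1; in check: yes, from the white rook on d1.
King squares — b1: attacked by Rd1; a2: attacked by Qd2; b2: attacked by Qd2.
Black has no legal moves → checkmate.

yes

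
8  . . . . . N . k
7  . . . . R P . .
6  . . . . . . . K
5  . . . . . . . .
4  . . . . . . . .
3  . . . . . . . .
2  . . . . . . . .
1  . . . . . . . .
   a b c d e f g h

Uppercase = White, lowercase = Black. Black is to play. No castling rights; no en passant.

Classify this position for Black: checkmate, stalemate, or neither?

Black to move; black king on h8.
In check: no.
King squares — g7: attacked by Kh6; h7: attacked by Kh6; g8: attacked by Pf7.
Legal moves for Black: none.
Not in check and no legal moves → stalemate.

stalemate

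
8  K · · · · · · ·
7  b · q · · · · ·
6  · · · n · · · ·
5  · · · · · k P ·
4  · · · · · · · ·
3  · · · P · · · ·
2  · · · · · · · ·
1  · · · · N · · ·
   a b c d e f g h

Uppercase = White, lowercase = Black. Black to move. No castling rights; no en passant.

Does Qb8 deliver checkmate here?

yes

After Qb8: white king on a8; in check: yes, from the black queen on b8.
King squares — a7: attacked by Qb8; b7: attacked by Nd6; b8: attacked by Ba7.
White has no legal moves → checkmate.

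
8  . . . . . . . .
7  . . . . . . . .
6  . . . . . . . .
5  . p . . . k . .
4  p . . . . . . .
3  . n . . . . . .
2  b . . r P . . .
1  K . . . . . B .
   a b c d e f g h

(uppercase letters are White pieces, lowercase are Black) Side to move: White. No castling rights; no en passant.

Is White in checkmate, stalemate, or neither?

checkmate

White to move; white king on a1.
In check: yes, from the black knight on b3.
King squares — b1: attacked by Ba2; a2: attacked by Rd2; b2: attacked by Rd2.
Legal moves for White: none.
In check with no legal moves → checkmate.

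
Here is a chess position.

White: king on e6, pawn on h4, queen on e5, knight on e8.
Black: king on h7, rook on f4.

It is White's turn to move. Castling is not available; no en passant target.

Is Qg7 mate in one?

yes

After Qg7: black king on h7; in check: yes, from the white queen on g7.
King squares — g6: attacked by Qg7; h6: attacked by Qg7; g7: attacked by Ne8; g8: attacked by Qg7; h8: attacked by Qg7.
Black has no legal moves → checkmate.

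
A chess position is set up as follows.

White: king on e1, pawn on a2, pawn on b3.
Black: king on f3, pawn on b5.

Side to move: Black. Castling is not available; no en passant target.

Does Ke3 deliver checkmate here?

no

After Ke3: white king on e1; in check: no.
White is not in check, so this cannot be checkmate.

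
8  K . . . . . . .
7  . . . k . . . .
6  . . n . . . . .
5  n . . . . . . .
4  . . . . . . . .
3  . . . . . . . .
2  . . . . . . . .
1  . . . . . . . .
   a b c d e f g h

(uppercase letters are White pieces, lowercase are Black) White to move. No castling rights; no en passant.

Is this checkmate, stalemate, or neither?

stalemate

White to move; white king on a8.
In check: no.
King squares — a7: attacked by Nc6; b7: attacked by Na5; b8: attacked by Nc6.
Legal moves for White: none.
Not in check and no legal moves → stalemate.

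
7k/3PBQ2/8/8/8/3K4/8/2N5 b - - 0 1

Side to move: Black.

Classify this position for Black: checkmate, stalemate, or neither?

Black to move; black king on h8.
In check: no.
King squares — g7: attacked by Qf7; h7: attacked by Qf7; g8: attacked by Qf7.
Legal moves for Black: none.
Not in check and no legal moves → stalemate.

stalemate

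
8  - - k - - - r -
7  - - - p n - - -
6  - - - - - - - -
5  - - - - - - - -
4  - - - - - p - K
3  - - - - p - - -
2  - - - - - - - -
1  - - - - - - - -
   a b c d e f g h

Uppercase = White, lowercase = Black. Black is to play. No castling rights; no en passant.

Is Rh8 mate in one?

no

After Rh8: white king on h4; in check: yes, from the black rook on h8.
White has 2 legal replies: Kg5, Kg4.
In check but a legal move exists → not checkmate.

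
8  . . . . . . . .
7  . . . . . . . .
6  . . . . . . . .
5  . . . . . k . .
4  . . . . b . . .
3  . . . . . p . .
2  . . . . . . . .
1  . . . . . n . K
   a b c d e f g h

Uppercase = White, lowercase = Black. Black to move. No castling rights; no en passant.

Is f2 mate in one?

After f2: white king on h1; in check: yes, from the black bishop on e4.
King squares — g1: attacked by Pf2; g2: attacked by Be4; h2: attacked by Nf1.
White has no legal moves → checkmate.

yes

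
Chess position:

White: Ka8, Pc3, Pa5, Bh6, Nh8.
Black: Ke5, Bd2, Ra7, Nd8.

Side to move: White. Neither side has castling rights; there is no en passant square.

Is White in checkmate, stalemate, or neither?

White to move; white king on a8.
In check: yes, from the black rook on a7.
Legal moves for White: Kb8, Kxa7.
White is in check but has 2 legal moves → neither.

neither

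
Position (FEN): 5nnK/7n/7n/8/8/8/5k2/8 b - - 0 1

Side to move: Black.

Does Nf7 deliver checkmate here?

no

After Nf7: white king on h8; in check: yes, from the black knight on f7.
White has 2 legal replies: Kxg8, Kg7.
In check but a legal move exists → not checkmate.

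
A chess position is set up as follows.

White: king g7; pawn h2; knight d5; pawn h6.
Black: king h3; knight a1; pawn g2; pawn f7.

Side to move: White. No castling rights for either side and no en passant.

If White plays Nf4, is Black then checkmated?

no

After Nf4: black king on h3; in check: yes, from the white knight on f4.
Black has 3 legal replies: Kh4, Kg4, Kxh2.
In check but a legal move exists → not checkmate.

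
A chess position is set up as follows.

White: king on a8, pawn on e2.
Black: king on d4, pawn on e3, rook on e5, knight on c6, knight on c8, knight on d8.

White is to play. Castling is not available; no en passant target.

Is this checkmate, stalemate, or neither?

White to move; white king on a8.
In check: no.
King squares — a7: attacked by Nc6; b7: attacked by Nd8; b8: attacked by Nc6.
Legal moves for White: none.
Not in check and no legal moves → stalemate.

stalemate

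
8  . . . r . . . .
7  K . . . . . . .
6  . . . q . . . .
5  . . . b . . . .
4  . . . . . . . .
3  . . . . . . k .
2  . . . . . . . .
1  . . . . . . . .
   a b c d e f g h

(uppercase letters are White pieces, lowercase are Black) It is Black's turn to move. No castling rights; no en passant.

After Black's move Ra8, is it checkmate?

yes

After Ra8: white king on a7; in check: yes, from the black rook on a8.
King squares — a6: attacked by Qd6; b6: attacked by Qd6; b7: attacked by Bd5; a8: attacked by Bd5; b8: attacked by Qd6.
White has no legal moves → checkmate.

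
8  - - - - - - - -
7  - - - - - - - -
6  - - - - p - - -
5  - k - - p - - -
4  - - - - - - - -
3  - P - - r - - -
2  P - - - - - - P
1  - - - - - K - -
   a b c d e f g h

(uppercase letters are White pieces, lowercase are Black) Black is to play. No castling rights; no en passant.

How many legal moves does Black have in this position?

Black to move; king on b5.
In check: no.
Legal moves: Kc6, Kb6, Ka6, Kc5, Ka5, Kb4, Re4, Rh3, Rg3, Rf3+, Rd3, Rc3, Rxb3, Re2, Re1+, e4.
Count: 16.

16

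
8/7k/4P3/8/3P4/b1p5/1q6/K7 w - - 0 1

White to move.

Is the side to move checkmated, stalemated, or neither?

checkmate

White to move; white king on a1.
In check: yes, from the black queen on b2.
King squares — b1: attacked by Qb2; a2: attacked by Qb2; b2: attacked by Ba3.
Legal moves for White: none.
In check with no legal moves → checkmate.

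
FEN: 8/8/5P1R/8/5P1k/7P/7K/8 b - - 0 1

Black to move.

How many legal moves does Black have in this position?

Black to move; king on h4.
In check: yes, from the white rook on h6.
Legal moves: none.
Count: 0.

0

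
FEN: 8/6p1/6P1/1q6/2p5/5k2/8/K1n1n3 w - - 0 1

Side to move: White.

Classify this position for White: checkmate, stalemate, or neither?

White to move; white king on a1.
In check: no.
King squares — b1: attacked by Qb5; a2: attacked by Nc1; b2: attacked by Qb5.
Legal moves for White: none.
Not in check and no legal moves → stalemate.

stalemate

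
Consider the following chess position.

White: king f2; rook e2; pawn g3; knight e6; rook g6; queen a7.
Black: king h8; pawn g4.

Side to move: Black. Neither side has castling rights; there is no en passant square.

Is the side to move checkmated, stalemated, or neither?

Black to move; black king on h8.
In check: no.
King squares — g7: attacked by Ne6; h7: attacked by Qa7; g8: attacked by Rg6.
Legal moves for Black: none.
Not in check and no legal moves → stalemate.

stalemate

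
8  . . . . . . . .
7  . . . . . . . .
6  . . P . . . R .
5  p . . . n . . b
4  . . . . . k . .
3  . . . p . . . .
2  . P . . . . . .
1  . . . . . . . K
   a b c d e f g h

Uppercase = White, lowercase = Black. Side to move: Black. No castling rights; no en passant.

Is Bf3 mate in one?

After Bf3: white king on h1; in check: yes, from the black bishop on f3.
White has 3 legal replies: Kh2, Kg1, Rg2.
In check but a legal move exists → not checkmate.

no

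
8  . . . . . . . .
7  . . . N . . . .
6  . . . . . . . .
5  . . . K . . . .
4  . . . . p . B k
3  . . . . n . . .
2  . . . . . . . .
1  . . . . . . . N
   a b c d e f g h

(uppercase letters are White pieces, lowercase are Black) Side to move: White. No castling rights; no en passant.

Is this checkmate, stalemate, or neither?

White to move; white king on d5.
In check: yes, from the black knight on e3.
Legal moves for White: Ke6, Kd6, Kc6, Ke5, Kc5, Kxe4, Kd4.
White is in check but has 7 legal moves → neither.

neither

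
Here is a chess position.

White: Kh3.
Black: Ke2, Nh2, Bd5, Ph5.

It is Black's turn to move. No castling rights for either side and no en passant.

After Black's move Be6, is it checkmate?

no

After Be6: white king on h3; in check: yes, from the black bishop on e6.
White has 4 legal replies: Kh4, Kg3, Kxh2, Kg2.
In check but a legal move exists → not checkmate.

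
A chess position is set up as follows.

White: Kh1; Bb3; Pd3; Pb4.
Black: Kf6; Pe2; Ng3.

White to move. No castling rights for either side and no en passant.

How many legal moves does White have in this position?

3

White to move; king on h1.
In check: yes, from the black knight on g3.
Legal moves: Kh2, Kg2, Kg1.
Count: 3.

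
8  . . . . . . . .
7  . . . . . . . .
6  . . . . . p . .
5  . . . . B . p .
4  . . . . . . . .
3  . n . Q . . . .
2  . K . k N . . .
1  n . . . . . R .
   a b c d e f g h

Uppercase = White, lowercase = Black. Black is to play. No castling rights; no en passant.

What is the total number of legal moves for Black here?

1

Black to move; king on d2.
In check: yes, from the white queen on d3.
Legal moves: Kxd3.
Count: 1.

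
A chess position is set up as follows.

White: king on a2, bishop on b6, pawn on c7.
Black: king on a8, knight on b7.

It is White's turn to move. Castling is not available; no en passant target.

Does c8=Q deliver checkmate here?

After c8=Q: black king on a8; in check: yes, from the white queen on c8.
King squares — a7: attacked by Bb6; b7: own knight; b8: attacked by Qc8.
Black has no legal moves → checkmate.

yes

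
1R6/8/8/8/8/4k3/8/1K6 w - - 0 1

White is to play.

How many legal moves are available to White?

White to move; king on b1.
In check: no.
Legal moves: Rh8, Rg8, Rf8, Re8+, Rd8, Rc8, Ra8, Rb7, Rb6, Rb5, Rb4, Rb3+, Rb2, Kc2, Kb2, Ka2, Kc1, Ka1.
Count: 18.

18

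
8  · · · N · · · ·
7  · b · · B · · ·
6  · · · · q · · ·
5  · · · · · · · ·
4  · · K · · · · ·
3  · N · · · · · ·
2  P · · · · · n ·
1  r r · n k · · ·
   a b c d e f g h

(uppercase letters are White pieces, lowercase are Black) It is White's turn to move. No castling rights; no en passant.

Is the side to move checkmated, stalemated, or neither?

neither

White to move; white king on c4.
In check: yes, from the black queen on e6.
Legal moves for White: Kc5, Kb5, Kd4, Kb4, Kd3, Nxe6.
White is in check but has 6 legal moves → neither.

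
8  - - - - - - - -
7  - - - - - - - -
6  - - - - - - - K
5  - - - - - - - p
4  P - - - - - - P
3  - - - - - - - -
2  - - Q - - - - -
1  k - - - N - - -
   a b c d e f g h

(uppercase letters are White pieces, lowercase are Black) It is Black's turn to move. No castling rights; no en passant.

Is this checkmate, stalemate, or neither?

Black to move; black king on a1.
In check: no.
King squares — b1: attacked by Qc2; a2: attacked by Qc2; b2: attacked by Qc2.
Legal moves for Black: none.
Not in check and no legal moves → stalemate.

stalemate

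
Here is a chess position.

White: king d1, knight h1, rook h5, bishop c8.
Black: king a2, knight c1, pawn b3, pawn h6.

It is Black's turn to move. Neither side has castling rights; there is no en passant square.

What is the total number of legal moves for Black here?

Black to move; king on a2.
In check: no.
Legal moves: Ka3, Kb2, Kb1, Ka1, Nd3, Ne2, b2.
Count: 7.

7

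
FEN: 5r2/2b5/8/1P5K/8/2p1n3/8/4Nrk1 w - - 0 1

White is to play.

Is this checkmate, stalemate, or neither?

White to move; white king on h5.
In check: no.
Legal moves for White: Kh6, Kg6, Kg5, Kh4, Nf3+, Nd3, Ng2, Nc2, b6.
White has 9 legal moves and is not in check → neither.

neither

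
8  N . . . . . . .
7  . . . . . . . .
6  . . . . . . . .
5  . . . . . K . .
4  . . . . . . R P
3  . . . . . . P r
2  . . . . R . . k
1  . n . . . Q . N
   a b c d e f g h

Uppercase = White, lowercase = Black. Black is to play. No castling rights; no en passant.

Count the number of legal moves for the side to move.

0

Black to move; king on h2.
In check: yes, from the white rook on e2.
Legal moves: none.
Count: 0.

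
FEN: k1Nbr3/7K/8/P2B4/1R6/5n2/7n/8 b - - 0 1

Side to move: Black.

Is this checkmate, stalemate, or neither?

checkmate

Black to move; black king on a8.
In check: yes, from the white bishop on d5.
King squares — a7: attacked by Nc8; b7: attacked by Rb4; b8: attacked by Rb4.
Legal moves for Black: none.
In check with no legal moves → checkmate.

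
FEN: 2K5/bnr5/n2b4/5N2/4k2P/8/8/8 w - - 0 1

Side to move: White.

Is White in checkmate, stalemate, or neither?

checkmate

White to move; white king on c8.
In check: yes, from the black rook on c7.
King squares — b7: attacked by Rc7; c7: attacked by Na6; d7: attacked by Rc7; b8: attacked by Na6; d8: attacked by Nb7.
Legal moves for White: none.
In check with no legal moves → checkmate.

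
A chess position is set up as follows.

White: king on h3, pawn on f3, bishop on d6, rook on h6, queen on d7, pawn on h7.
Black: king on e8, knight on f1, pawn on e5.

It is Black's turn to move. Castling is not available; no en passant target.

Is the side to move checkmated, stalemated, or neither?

neither

Black to move; black king on e8.
In check: yes, from the white queen on d7.
Legal moves for Black: Kxd7.
Black is in check but has 1 legal move → neither.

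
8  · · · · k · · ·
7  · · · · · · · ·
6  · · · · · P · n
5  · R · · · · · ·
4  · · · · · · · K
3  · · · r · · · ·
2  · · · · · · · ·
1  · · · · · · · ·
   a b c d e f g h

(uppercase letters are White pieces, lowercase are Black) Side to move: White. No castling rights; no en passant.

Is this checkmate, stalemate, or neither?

White to move; white king on h4.
In check: no.
Legal moves for White: Rb8+, Rb7, Rb6, Rh5, Rg5, Rf5, Re5+, Rd5, Rc5, Ra5, Rb4, Rb3, Rb2, Rb1, Kh5, Kg5, f7+.
White has 17 legal moves and is not in check → neither.

neither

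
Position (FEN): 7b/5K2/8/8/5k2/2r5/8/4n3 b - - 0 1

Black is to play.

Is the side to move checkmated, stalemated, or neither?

neither

Black to move; black king on f4.
In check: no.
Legal moves for Black include: Bg7, Bf6, Be5, Bd4, Kg5, Kf5, Ke5, Kg4, Ke4, Kg3, Kf3, Ke3, Rc8, Rc7+, Rc6, Rc5, Rc4, Rh3, ... (list truncated; more exist).
Black has legal moves and is not in check → neither.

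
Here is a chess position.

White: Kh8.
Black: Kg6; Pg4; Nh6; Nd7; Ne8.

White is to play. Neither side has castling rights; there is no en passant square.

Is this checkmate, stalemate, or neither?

White to move; white king on h8.
In check: no.
King squares — g7: attacked by Kg6; h7: attacked by Kg6; g8: attacked by Nh6.
Legal moves for White: none.
Not in check and no legal moves → stalemate.

stalemate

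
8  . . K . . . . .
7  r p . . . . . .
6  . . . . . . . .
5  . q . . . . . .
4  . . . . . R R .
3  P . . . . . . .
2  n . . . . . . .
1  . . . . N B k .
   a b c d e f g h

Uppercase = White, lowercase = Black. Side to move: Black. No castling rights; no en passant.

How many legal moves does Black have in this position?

2

Black to move; king on g1.
In check: yes, from the white rook on g4.
Legal moves: Kh2, Kh1.
Count: 2.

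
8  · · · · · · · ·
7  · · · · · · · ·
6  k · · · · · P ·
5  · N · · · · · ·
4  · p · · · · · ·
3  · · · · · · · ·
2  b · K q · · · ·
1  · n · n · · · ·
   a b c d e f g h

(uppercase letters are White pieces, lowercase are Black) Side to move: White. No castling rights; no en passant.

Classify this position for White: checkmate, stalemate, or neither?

White to move; white king on c2.
In check: yes, from the black queen on d2.
King squares — b1: attacked by Ba2; c1: attacked by Qd2; d1: attacked by Qd2; b2: attacked by Nd1; d2: attacked by Nb1; b3: attacked by Ba2; c3: attacked by Nb1; d3: attacked by Qd2.
Legal moves for White: none.
In check with no legal moves → checkmate.

checkmate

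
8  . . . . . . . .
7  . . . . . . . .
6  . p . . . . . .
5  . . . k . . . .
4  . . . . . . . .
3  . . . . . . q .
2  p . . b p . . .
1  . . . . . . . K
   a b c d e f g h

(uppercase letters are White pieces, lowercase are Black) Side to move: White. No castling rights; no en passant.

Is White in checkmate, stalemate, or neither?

stalemate

White to move; white king on h1.
In check: no.
King squares — g1: attacked by Qg3; g2: attacked by Qg3; h2: attacked by Qg3.
Legal moves for White: none.
Not in check and no legal moves → stalemate.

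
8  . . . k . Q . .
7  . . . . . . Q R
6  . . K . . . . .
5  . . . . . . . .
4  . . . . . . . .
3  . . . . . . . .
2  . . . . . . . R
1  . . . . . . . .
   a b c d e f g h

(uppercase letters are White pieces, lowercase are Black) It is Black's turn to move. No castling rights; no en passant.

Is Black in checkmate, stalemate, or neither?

checkmate

Black to move; black king on d8.
In check: yes, from the white queen on f8.
King squares — c7: attacked by Kc6; d7: attacked by Kc6; e7: attacked by Qg7; c8: attacked by Qf8; e8: attacked by Qf8.
Legal moves for Black: none.
In check with no legal moves → checkmate.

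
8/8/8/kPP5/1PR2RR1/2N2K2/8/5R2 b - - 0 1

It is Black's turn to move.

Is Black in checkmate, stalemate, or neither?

checkmate

Black to move; black king on a5.
In check: yes, from the white pawn on b4.
King squares — a4: attacked by Nc3; b4: attacked by Rc4; b5: attacked by Nc3; a6: attacked by Pb5; b6: attacked by Pc5.
Legal moves for Black: none.
In check with no legal moves → checkmate.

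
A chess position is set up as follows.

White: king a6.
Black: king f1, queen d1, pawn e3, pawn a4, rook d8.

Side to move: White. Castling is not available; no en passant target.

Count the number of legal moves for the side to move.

5

White to move; king on a6.
In check: no.
Legal moves: Kb7, Ka7, Kb6, Kb5, Ka5.
Count: 5.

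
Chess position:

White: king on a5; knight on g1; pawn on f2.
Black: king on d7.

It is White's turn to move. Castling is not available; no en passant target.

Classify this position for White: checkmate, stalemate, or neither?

neither

White to move; white king on a5.
In check: no.
Legal moves for White: Kb6, Ka6, Kb5, Kb4, Ka4, Nh3, Nf3, Ne2, f3, f4.
White has 10 legal moves and is not in check → neither.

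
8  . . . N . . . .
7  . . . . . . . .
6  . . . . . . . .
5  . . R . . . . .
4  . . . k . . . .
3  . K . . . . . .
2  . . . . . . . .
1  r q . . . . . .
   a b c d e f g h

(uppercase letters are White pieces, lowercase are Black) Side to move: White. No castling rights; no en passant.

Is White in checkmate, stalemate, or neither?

White to move; white king on b3.
In check: yes, from the black queen on b1.
King squares — a2: attacked by Ra1; b2: attacked by Qb1; c2: attacked by Qb1; a3: attacked by Ra1; c3: attacked by Kd4; a4: attacked by Ra1; b4: attacked by Qb1; c4: attacked by Kd4.
Legal moves for White: none.
In check with no legal moves → checkmate.

checkmate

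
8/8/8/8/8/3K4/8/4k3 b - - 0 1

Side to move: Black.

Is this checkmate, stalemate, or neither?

neither

Black to move; black king on e1.
In check: no.
Legal moves for Black: Kf2, Kf1, Kd1.
Black has 3 legal moves and is not in check → neither.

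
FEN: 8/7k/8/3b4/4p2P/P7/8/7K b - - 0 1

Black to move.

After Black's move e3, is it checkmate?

After e3: white king on h1; in check: yes, from the black bishop on d5.
White has 2 legal replies: Kh2, Kg1.
In check but a legal move exists → not checkmate.

no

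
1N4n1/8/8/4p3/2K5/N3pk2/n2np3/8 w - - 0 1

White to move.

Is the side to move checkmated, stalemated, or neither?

White to move; white king on c4.
In check: yes, from the black knight on d2.
Legal moves for White: Kd5, Kc5, Kb5, Kd3.
White is in check but has 4 legal moves → neither.

neither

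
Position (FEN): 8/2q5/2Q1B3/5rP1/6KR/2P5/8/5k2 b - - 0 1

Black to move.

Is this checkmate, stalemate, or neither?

Black to move; black king on f1.
In check: no.
Legal moves for Black include: Qd8, Qc8, Qb8, Qh7, Qg7, Qf7, Qe7, Qd7, Qb7, Qa7, Qd6, Qxc6, Qb6, Qe5, Qa5, Qf4+, Qg3+, Qh2, ... (list truncated; more exist).
Black has legal moves and is not in check → neither.

neither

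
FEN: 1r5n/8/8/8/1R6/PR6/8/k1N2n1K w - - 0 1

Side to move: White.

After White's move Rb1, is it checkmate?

yes

After Rb1: black king on a1; in check: yes, from the white rook on b1.
King squares — b1: attacked by Rb4; a2: attacked by Nc1; b2: attacked by Rb1.
Black has no legal moves → checkmate.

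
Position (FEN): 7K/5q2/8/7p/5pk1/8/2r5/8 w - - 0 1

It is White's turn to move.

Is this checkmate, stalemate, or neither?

stalemate

White to move; white king on h8.
In check: no.
King squares — g7: attacked by Qf7; h7: attacked by Qf7; g8: attacked by Qf7.
Legal moves for White: none.
Not in check and no legal moves → stalemate.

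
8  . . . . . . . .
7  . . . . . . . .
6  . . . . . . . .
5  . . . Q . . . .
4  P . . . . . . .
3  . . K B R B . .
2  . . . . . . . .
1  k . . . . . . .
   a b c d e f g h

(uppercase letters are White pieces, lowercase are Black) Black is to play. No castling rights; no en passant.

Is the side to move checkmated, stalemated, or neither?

stalemate

Black to move; black king on a1.
In check: no.
King squares — b1: attacked by Bd3; a2: attacked by Qd5; b2: attacked by Kc3.
Legal moves for Black: none.
Not in check and no legal moves → stalemate.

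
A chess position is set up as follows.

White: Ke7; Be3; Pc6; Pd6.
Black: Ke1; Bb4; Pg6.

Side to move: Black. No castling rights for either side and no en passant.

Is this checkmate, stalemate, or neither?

Black to move; black king on e1.
In check: no.
Legal moves for Black: Bxd6+, Bc5, Ba5, Bc3, Ba3, Bd2, Ke2, Kf1, Kd1, g5.
Black has 10 legal moves and is not in check → neither.

neither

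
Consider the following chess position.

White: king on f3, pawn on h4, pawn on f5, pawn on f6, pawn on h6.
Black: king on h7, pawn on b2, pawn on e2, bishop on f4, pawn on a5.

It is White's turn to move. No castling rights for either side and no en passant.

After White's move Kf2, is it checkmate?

no

After Kf2: black king on h7; in check: no.
Black is not in check, so this cannot be checkmate.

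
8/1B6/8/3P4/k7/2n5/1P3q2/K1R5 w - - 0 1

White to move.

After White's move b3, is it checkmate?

After b3: black king on a4; in check: yes, from the white pawn on b3.
Black has 5 legal replies: Kb5, Ka5, Kb4, Kxb3, Ka3.
In check but a legal move exists → not checkmate.

no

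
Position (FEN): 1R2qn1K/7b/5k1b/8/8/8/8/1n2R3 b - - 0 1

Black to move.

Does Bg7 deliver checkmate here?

After Bg7: white king on h8; in check: yes, from the black bishop on g7.
King squares — g7: attacked by Kf6; h7: attacked by Nf8; g8: attacked by Bh7.
White has no legal moves → checkmate.

yes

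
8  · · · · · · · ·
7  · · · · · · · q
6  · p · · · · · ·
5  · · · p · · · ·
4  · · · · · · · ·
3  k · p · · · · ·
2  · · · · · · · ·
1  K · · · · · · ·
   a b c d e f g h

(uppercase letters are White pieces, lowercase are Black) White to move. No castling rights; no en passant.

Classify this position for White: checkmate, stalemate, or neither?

stalemate

White to move; white king on a1.
In check: no.
King squares — b1: attacked by Qh7; a2: attacked by Ka3; b2: attacked by Ka3.
Legal moves for White: none.
Not in check and no legal moves → stalemate.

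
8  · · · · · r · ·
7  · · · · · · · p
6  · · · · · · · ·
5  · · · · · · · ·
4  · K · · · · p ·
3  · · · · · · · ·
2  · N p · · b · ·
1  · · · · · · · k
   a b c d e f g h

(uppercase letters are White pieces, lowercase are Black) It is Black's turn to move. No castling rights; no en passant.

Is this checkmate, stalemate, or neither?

Black to move; black king on h1.
In check: no.
Legal moves for Black include: Rh8, Rg8, Re8, Rd8, Rc8, Rb8+, Ra8, Rf7, Rf6, Rf5, Rf4+, Rf3, Ba7, Bb6, Bc5+, Bh4, Bd4, Bg3, ... (list truncated; more exist).
Black has legal moves and is not in check → neither.

neither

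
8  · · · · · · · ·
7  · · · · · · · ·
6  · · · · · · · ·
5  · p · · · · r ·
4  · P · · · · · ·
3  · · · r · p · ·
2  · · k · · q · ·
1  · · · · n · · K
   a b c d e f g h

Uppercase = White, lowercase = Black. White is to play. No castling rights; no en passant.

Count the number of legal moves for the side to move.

White to move; king on h1.
In check: no.
Legal moves: none.
Count: 0.

0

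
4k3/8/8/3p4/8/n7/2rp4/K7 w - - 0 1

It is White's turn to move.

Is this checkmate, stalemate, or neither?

stalemate

White to move; white king on a1.
In check: no.
King squares — b1: attacked by Na3; a2: attacked by Rc2; b2: attacked by Rc2.
Legal moves for White: none.
Not in check and no legal moves → stalemate.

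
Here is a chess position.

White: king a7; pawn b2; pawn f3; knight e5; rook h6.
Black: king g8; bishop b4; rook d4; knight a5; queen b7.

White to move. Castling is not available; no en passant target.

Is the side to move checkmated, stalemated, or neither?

White to move; white king on a7.
In check: yes, from the black queen on b7.
King squares — a6: attacked by Qb7; b6: attacked by Qb7; b7: attacked by Na5; a8: attacked by Qb7; b8: attacked by Qb7.
Legal moves for White: none.
In check with no legal moves → checkmate.

checkmate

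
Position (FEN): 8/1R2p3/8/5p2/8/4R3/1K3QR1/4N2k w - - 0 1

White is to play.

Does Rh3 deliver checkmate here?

After Rh3: black king on h1; in check: yes, from the white rook on h3.
King squares — g1: attacked by Qf2; g2: attacked by Ne1; h2: attacked by Rg2.
Black has no legal moves → checkmate.

yes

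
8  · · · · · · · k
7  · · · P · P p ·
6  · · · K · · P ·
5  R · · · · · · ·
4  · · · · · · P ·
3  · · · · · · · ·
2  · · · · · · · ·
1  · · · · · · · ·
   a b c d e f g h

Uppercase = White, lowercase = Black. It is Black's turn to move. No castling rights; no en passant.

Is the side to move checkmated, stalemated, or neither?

stalemate

Black to move; black king on h8.
In check: no.
King squares — g7: own pawn; h7: attacked by Pg6; g8: attacked by Pf7.
Legal moves for Black: none.
Not in check and no legal moves → stalemate.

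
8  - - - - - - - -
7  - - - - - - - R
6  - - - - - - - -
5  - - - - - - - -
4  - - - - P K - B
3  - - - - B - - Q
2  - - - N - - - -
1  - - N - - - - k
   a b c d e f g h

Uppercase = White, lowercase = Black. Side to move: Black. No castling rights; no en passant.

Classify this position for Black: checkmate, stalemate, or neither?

Black to move; black king on h1.
In check: yes, from the white queen on h3.
King squares — g1: attacked by Be3; g2: attacked by Qh3; h2: attacked by Qh3.
Legal moves for Black: none.
In check with no legal moves → checkmate.

checkmate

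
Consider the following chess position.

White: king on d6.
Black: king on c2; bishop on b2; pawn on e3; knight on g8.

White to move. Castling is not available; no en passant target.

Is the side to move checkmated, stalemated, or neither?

neither

White to move; white king on d6.
In check: no.
Legal moves for White: Kd7, Kc7, Ke6, Kc6, Kd5, Kc5.
White has 6 legal moves and is not in check → neither.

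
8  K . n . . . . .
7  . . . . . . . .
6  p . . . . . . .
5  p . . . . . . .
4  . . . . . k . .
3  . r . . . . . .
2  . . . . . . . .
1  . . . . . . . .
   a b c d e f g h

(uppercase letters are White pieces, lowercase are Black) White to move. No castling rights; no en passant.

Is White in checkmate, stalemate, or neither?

stalemate

White to move; white king on a8.
In check: no.
King squares — a7: attacked by Nc8; b7: attacked by Rb3; b8: attacked by Rb3.
Legal moves for White: none.
Not in check and no legal moves → stalemate.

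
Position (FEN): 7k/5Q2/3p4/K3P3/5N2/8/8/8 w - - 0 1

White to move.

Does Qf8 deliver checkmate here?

After Qf8: black king on h8; in check: yes, from the white queen on f8.
Black has 1 legal reply: Kh7.
In check but a legal move exists → not checkmate.

no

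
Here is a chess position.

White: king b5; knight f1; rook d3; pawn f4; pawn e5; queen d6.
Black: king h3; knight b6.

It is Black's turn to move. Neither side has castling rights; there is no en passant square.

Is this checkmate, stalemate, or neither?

Black to move; black king on h3.
In check: yes, from the white rook on d3.
King squares — g2: available; h2: attacked by Nf1; g3: attacked by Nf1; g4: available; h4: available.
Legal moves for Black: Kh4, Kg4, Kg2.
Black is in check but has 3 legal moves → neither.

neither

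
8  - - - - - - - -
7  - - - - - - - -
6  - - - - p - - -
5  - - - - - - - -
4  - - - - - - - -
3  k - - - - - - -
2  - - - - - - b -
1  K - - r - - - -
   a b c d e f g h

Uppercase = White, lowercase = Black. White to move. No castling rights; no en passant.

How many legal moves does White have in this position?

White to move; king on a1.
In check: yes, from the black rook on d1.
Legal moves: none.
Count: 0.

0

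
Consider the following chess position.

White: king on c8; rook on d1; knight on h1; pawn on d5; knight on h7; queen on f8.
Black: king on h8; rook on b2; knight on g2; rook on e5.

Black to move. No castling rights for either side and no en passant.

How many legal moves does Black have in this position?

Black to move; king on h8.
In check: yes, from the white queen on f8.
Legal moves: Kxh7.
Count: 1.

1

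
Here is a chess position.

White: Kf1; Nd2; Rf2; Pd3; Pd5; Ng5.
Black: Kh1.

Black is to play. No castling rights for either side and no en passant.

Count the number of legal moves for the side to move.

0

Black to move; king on h1.
In check: no.
Legal moves: none.
Count: 0.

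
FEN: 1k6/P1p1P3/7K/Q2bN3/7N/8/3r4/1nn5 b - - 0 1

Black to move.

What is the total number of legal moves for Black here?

3

Black to move; king on b8.
In check: yes, from the white pawn on a7.
Legal moves: Kc8, Ka8, Kb7.
Count: 3.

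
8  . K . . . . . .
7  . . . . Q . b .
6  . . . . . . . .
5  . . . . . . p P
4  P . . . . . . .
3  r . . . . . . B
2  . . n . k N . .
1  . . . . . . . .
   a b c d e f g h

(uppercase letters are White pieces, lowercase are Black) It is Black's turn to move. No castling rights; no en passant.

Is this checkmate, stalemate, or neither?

Black to move; black king on e2.
In check: yes, from the white queen on e7.
King squares — d1: attacked by Nf2; e1: attacked by Qe7; f1: attacked by Bh3; d2: available; f2: available; d3: attacked by Nf2; e3: attacked by Qe7; f3: available.
Legal moves for Black: Kf3, Kxf2, Kd2, Be5+, Re3, Ne3.
Black is in check but has 6 legal moves → neither.

neither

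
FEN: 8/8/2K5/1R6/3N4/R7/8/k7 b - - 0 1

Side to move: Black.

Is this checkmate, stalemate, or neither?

Black to move; black king on a1.
In check: yes, from the white rook on a3.
King squares — b1: attacked by Rb5; a2: attacked by Ra3; b2: attacked by Rb5.
Legal moves for Black: none.
In check with no legal moves → checkmate.

checkmate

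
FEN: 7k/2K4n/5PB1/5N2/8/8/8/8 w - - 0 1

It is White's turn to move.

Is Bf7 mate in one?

no

After Bf7: black king on h8; in check: no.
Black is not in check, so this cannot be checkmate.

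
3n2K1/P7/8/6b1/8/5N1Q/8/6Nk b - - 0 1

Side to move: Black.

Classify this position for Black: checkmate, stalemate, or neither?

Black to move; black king on h1.
In check: yes, from the white queen on h3.
King squares — g1: attacked by Nf3; g2: attacked by Qh3; h2: attacked by Nf3.
Legal moves for Black: none.
In check with no legal moves → checkmate.

checkmate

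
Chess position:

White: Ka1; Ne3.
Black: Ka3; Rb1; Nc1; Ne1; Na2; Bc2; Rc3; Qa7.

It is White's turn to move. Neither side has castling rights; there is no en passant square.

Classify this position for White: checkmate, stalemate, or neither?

checkmate

White to move; white king on a1.
In check: yes, from the black rook on b1.
King squares — b1: attacked by Bc2; a2: attacked by Nc1; b2: attacked by Rb1.
Legal moves for White: none.
In check with no legal moves → checkmate.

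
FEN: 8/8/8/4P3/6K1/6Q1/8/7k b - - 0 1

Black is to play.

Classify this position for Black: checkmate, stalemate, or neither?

Black to move; black king on h1.
In check: no.
King squares — g1: attacked by Qg3; g2: attacked by Qg3; h2: attacked by Qg3.
Legal moves for Black: none.
Not in check and no legal moves → stalemate.

stalemate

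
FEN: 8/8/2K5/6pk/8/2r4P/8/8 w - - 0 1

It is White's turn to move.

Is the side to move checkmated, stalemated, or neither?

neither

White to move; white king on c6.
In check: yes, from the black rook on c3.
Legal moves for White: Kd7, Kb7, Kd6, Kb6, Kd5, Kb5.
White is in check but has 6 legal moves → neither.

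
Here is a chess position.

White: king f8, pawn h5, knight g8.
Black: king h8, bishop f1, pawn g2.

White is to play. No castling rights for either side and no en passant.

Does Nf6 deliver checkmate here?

no

After Nf6: black king on h8; in check: no.
Black is not in check, so this cannot be checkmate.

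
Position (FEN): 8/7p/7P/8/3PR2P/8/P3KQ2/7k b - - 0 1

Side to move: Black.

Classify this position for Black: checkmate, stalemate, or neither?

Black to move; black king on h1.
In check: no.
King squares — g1: attacked by Qf2; g2: attacked by Qf2; h2: attacked by Qf2.
Legal moves for Black: none.
Not in check and no legal moves → stalemate.

stalemate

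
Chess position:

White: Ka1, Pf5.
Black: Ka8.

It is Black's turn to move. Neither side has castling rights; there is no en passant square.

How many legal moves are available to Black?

Black to move; king on a8.
In check: no.
Legal moves: Kb8, Kb7, Ka7.
Count: 3.

3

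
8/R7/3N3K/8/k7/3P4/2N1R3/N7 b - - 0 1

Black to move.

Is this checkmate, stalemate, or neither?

Black to move; black king on a4.
In check: yes, from the white rook on a7.
King squares — a3: attacked by Nc2; b3: attacked by Na1; b4: attacked by Nc2; a5: attacked by Ra7; b5: attacked by Nd6.
Legal moves for Black: none.
In check with no legal moves → checkmate.

checkmate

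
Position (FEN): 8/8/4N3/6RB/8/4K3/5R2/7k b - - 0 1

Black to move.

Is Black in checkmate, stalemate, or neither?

Black to move; black king on h1.
In check: no.
King squares — g1: attacked by Rg5; g2: attacked by Rf2; h2: attacked by Rf2.
Legal moves for Black: none.
Not in check and no legal moves → stalemate.

stalemate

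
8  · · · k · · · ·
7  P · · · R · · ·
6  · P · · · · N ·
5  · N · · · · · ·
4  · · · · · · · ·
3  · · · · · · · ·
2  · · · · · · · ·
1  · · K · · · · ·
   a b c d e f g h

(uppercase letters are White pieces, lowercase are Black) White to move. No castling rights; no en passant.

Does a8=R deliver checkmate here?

yes

After a8=R: black king on d8; in check: yes, from the white rook on a8.
King squares — c7: attacked by Nb5; d7: attacked by Re7; e7: attacked by Ng6; c8: attacked by Ra8; e8: attacked by Re7.
Black has no legal moves → checkmate.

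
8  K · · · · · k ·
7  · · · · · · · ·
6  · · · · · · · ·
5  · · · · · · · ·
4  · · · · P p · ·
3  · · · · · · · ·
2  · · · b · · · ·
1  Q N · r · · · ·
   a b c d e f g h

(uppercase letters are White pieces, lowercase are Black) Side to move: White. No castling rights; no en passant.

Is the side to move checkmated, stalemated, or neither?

neither

White to move; white king on a8.
In check: no.
Legal moves for White include: Kb8, Kb7, Ka7, Nc3, Na3, Nxd2, Qh8+, Qg7+, Qa7, Qf6, Qa6, Qe5, Qa5, Qd4, Qa4, Qc3, Qa3, Qb2, ... (list truncated; more exist).
White has legal moves and is not in check → neither.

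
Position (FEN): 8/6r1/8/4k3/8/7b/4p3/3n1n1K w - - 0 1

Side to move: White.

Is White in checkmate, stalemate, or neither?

stalemate

White to move; white king on h1.
In check: no.
King squares — g1: attacked by Rg7; g2: attacked by Bh3; h2: attacked by Nf1.
Legal moves for White: none.
Not in check and no legal moves → stalemate.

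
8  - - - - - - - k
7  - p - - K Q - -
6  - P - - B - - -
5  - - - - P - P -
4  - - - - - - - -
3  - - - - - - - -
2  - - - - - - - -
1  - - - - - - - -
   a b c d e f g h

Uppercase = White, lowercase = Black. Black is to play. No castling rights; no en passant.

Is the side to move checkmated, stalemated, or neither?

stalemate

Black to move; black king on h8.
In check: no.
King squares — g7: attacked by Qf7; h7: attacked by Qf7; g8: attacked by Qf7.
Legal moves for Black: none.
Not in check and no legal moves → stalemate.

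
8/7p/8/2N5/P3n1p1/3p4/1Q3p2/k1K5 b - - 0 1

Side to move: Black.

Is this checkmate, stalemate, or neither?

Black to move; black king on a1.
In check: yes, from the white queen on b2.
King squares — b1: attacked by Kc1; a2: attacked by Qb2; b2: attacked by Kc1.
Legal moves for Black: none.
In check with no legal moves → checkmate.

checkmate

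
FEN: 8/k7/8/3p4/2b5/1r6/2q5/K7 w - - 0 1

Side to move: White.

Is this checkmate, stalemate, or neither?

White to move; white king on a1.
In check: no.
King squares — b1: attacked by Qc2; a2: attacked by Qc2; b2: attacked by Qc2.
Legal moves for White: none.
Not in check and no legal moves → stalemate.

stalemate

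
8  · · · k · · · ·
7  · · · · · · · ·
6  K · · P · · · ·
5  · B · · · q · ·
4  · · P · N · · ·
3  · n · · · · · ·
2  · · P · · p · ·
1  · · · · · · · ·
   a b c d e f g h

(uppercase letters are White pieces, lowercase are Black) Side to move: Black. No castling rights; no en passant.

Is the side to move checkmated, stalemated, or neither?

Black to move; black king on d8.
In check: no.
Legal moves for Black include: Kc8, Qf8, Qc8+, Qh7, Qf7, Qd7, Qg6, Qf6, Qe6, Qh5, Qg5, Qe5, Qd5, Qc5, Qxb5+, Qg4, Qf4, Qxe4, ... (list truncated; more exist).
Black has legal moves and is not in check → neither.

neither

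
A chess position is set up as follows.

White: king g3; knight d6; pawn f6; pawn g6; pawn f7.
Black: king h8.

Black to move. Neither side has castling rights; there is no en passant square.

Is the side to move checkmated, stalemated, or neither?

stalemate

Black to move; black king on h8.
In check: no.
King squares — g7: attacked by Pf6; h7: attacked by Pg6; g8: attacked by Pf7.
Legal moves for Black: none.
Not in check and no legal moves → stalemate.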